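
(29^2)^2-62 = 707219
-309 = -309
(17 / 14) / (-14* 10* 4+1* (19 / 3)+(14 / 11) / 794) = -222717 / 101549924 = -0.00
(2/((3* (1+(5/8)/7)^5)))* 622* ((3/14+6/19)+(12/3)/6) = 46734311751680/144425967471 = 323.59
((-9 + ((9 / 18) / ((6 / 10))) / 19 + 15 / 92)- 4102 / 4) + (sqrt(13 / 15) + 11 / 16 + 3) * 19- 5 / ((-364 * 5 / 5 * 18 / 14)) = -946.53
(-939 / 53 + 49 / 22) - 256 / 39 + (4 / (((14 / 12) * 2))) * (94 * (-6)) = -314788157 / 318318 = -988.91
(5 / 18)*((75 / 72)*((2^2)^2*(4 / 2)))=9.26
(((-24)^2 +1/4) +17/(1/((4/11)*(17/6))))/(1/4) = 78377/33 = 2375.06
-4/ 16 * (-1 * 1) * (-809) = -809/ 4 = -202.25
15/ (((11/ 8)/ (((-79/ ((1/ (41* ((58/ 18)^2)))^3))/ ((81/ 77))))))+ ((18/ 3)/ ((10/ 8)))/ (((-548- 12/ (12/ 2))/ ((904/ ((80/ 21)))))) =-6234439038771729812866/ 98648735625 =-63198367412.14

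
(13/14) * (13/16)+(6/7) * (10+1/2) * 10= 20329/224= 90.75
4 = 4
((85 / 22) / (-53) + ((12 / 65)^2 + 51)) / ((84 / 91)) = 251052629 / 4547400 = 55.21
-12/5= -2.40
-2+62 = 60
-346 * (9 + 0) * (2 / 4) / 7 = -1557 / 7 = -222.43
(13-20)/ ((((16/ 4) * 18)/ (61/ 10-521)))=36043/ 720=50.06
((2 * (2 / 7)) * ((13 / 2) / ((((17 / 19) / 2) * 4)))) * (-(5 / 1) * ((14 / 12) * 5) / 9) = -6175 / 918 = -6.73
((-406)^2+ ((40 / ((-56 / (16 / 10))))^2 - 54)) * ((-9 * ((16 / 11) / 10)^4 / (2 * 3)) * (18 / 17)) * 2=-1785924108288 / 7622470625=-234.30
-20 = -20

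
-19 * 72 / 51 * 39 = -17784 / 17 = -1046.12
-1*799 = -799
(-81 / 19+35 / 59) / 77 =-374 / 7847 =-0.05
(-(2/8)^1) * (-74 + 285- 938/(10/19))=1964/5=392.80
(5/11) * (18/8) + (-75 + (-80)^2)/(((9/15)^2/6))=13915135/132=105417.69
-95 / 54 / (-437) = 5 / 1242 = 0.00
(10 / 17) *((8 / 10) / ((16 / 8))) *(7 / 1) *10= 280 / 17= 16.47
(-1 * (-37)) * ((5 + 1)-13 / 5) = 629 / 5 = 125.80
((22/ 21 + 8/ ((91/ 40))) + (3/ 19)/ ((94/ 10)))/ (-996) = -159539/ 34687692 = -0.00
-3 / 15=-1 / 5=-0.20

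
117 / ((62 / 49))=5733 / 62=92.47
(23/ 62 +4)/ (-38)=-271/ 2356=-0.12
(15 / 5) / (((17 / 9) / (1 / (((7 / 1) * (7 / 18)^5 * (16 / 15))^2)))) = 84728860944300 / 235301882417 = 360.09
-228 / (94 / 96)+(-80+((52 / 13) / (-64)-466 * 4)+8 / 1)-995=-2379263 / 752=-3163.91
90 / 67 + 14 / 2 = 559 / 67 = 8.34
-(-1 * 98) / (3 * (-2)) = -49 / 3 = -16.33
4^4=256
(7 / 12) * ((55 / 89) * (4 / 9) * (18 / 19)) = 770 / 5073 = 0.15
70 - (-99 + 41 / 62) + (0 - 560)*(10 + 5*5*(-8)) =6607237 / 62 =106568.34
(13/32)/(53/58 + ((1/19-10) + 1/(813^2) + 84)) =4734520947/873674129584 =0.01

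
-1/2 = -0.50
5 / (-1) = -5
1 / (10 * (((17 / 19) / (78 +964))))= 9899 / 85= 116.46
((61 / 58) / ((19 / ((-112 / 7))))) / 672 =-61 / 46284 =-0.00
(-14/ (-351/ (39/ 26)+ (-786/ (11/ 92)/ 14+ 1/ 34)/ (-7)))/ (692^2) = 64141/ 366218067812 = 0.00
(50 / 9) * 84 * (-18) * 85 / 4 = -178500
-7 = -7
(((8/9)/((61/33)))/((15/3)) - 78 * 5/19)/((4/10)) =-177589/3477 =-51.08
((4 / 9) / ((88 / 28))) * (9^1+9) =28 / 11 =2.55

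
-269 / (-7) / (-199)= -269 / 1393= -0.19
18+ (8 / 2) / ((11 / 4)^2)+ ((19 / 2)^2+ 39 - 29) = 57489 / 484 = 118.78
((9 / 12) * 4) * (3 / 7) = 1.29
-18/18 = -1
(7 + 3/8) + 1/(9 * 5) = 2663/360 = 7.40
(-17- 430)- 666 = -1113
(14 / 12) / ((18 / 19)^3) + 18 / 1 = 677869 / 34992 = 19.37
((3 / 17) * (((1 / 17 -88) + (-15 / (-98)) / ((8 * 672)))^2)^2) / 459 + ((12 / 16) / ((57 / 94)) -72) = 89998566053985935257777551680315683 / 3925960834364815973631985188864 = 22923.96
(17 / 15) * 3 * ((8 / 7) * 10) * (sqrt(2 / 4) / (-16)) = -17 * sqrt(2) / 14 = -1.72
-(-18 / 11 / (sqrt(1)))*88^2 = 12672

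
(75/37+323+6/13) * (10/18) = 782800/4329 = 180.83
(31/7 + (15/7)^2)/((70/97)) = 12.50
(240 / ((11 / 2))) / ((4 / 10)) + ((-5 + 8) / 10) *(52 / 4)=12429 / 110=112.99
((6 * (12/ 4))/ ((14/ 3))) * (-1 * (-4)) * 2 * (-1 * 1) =-30.86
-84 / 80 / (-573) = 7 / 3820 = 0.00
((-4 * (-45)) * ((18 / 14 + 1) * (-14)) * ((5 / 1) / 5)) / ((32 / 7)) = -1260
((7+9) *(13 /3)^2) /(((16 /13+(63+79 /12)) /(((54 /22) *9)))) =11389248 /121517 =93.73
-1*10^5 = -100000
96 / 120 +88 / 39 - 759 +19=-143704 / 195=-736.94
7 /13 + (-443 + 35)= -5297 /13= -407.46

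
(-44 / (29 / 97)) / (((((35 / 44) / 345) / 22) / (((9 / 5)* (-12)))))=30787371648 / 1015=30332385.86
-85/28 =-3.04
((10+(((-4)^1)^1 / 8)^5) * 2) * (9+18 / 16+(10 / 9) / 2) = 245311 / 1152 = 212.94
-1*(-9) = 9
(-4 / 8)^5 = -1 / 32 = -0.03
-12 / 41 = -0.29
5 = 5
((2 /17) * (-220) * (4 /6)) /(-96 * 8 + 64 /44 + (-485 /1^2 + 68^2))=-9680 /1891947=-0.01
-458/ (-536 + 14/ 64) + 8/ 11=298376/ 188595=1.58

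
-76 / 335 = -0.23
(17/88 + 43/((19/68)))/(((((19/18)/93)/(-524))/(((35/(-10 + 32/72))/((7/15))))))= 55835068.11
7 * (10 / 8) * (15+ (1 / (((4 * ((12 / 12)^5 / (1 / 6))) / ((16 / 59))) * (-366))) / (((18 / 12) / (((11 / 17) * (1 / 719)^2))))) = 448344262432255 / 3415956285204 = 131.25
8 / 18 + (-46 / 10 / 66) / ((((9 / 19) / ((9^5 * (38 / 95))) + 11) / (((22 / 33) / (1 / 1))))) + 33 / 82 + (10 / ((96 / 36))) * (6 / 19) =2143461318994 / 1057522869315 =2.03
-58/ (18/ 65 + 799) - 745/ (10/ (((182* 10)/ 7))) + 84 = -19286.07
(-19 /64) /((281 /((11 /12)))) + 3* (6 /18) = 215599 /215808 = 1.00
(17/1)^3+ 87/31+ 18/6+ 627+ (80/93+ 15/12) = 66575/12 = 5547.92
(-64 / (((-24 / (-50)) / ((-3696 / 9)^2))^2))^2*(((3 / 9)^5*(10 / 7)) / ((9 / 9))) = 47387919273907242139648000000000 / 129140163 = 366949507984647983909142.20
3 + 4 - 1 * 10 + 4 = 1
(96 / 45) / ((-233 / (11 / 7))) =-352 / 24465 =-0.01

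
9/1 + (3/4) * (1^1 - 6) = 21/4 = 5.25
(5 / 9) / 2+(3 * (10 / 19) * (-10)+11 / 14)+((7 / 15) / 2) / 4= -702287 / 47880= -14.67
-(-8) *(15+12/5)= 696/5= 139.20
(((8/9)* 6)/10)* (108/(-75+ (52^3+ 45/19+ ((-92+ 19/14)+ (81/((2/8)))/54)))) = 76608/186799465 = 0.00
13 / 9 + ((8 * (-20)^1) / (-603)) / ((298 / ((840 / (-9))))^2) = 177169639 / 120484827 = 1.47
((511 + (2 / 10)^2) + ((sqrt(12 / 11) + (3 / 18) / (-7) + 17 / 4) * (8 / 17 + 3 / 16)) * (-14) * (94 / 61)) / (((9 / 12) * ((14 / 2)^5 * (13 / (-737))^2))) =304865986046369 / 2650929453900 -830851054 * sqrt(33) / 1262347359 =111.22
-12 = -12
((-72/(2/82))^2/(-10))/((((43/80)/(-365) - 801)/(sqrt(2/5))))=5089153536 *sqrt(10)/23389243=688.06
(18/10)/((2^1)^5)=9/160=0.06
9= 9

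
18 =18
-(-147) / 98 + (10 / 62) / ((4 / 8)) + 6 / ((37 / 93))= 38777 / 2294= 16.90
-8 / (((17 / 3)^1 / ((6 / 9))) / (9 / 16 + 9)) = -9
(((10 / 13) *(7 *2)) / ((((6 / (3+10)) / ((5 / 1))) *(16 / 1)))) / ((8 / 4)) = 175 / 48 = 3.65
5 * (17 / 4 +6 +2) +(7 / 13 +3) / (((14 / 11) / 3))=25331 / 364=69.59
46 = 46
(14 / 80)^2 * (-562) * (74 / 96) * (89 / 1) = -45341317 / 38400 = -1180.76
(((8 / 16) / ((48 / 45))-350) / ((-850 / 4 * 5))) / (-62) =-2237 / 421600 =-0.01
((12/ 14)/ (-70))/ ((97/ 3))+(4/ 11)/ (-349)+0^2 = -129611/ 91233835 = -0.00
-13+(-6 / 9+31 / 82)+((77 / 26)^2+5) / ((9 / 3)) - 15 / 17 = -13542521 / 1413516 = -9.58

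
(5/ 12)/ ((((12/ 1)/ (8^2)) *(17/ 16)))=320/ 153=2.09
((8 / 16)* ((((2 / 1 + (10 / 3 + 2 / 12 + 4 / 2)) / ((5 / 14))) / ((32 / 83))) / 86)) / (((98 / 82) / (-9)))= -91881 / 38528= -2.38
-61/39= -1.56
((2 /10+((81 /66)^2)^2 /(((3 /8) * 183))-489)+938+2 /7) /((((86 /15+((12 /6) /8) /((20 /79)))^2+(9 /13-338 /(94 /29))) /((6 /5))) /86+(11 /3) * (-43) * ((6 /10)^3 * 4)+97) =-255170138084375155200 /22586884094367043759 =-11.30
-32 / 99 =-0.32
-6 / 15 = -2 / 5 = -0.40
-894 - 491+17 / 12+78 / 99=-60843 / 44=-1382.80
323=323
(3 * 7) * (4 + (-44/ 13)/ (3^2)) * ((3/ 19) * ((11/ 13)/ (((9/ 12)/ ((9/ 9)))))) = 130592/ 9633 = 13.56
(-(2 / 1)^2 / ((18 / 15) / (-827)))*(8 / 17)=66160 / 51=1297.25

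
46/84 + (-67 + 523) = 19175/42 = 456.55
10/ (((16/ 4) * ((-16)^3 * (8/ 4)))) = -5/ 16384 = -0.00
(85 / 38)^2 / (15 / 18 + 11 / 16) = 86700 / 26353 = 3.29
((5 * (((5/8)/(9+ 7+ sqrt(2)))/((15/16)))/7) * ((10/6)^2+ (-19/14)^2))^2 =71386666075/3688858041624-3320310050 * sqrt(2)/1383321765609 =0.02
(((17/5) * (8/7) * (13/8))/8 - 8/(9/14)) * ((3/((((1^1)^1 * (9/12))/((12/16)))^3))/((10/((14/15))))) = -29371/9000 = -3.26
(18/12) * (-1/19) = -3/38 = -0.08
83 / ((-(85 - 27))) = -83 / 58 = -1.43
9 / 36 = 1 / 4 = 0.25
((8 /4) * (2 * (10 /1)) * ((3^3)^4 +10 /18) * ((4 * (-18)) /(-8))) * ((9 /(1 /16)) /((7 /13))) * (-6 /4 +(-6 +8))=25582078080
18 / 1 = 18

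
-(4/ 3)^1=-4/ 3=-1.33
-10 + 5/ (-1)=-15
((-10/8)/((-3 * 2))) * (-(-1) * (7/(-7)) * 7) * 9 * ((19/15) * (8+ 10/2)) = -1729/8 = -216.12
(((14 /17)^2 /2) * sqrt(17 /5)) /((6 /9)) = 147 * sqrt(85) /1445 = 0.94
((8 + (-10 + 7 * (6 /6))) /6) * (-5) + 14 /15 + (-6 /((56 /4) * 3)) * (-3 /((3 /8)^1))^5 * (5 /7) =4910447 /1470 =3340.44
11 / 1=11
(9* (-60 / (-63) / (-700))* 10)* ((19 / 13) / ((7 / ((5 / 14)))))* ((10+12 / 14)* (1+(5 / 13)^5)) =-8109893880 / 81124178863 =-0.10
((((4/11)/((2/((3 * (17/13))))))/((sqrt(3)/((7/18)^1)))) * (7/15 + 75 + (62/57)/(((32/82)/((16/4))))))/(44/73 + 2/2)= 142961959 * sqrt(3)/28610010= 8.65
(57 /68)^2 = 3249 /4624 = 0.70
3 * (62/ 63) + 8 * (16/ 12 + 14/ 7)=622/ 21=29.62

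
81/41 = 1.98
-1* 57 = -57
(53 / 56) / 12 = 53 / 672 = 0.08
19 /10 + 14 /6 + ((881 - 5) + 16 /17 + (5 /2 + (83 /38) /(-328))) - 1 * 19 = 864.67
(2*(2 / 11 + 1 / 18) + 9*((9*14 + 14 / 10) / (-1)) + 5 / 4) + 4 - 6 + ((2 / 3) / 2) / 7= -15895031 / 13860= -1146.83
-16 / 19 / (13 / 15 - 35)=15 / 608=0.02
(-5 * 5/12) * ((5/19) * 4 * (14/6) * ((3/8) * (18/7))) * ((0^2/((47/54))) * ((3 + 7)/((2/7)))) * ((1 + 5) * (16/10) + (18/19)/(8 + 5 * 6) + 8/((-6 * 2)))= 0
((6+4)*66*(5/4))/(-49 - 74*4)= -55/23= -2.39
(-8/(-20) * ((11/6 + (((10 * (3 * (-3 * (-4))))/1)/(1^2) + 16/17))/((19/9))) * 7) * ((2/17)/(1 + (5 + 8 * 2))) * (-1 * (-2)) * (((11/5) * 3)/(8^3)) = 2331189/35142400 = 0.07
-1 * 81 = -81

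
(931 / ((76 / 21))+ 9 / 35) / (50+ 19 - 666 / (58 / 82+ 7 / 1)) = -949343 / 64190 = -14.79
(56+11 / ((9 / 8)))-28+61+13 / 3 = 928 / 9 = 103.11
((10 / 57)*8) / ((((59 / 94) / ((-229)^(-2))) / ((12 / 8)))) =3760 / 58786361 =0.00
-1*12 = -12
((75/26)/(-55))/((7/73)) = -1095/2002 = -0.55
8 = 8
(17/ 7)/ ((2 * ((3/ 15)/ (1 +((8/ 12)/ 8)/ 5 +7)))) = 8177/ 168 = 48.67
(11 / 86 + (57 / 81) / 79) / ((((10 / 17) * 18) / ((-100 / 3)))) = -2133245 / 4952826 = -0.43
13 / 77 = 0.17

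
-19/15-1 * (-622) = 9311/15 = 620.73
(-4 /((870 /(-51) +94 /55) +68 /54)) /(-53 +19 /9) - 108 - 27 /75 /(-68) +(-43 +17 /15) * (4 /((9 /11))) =-584550028897261 /1869472712700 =-312.68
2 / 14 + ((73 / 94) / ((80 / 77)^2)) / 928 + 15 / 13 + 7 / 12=286657832641 / 152411750400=1.88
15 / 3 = 5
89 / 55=1.62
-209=-209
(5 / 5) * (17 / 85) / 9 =0.02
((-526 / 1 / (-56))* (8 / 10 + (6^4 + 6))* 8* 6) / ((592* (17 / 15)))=875.46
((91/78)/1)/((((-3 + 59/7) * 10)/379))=18571/2280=8.15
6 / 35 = 0.17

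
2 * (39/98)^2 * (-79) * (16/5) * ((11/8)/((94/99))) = -130853151/1128470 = -115.96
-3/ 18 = -1/ 6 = -0.17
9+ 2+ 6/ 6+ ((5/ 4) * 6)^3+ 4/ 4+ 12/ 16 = 3485/ 8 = 435.62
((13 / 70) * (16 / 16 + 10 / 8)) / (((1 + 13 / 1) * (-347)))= -117 / 1360240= -0.00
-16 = -16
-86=-86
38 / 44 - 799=-798.14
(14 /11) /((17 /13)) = 182 /187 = 0.97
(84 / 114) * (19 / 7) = 2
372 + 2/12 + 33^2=8767/6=1461.17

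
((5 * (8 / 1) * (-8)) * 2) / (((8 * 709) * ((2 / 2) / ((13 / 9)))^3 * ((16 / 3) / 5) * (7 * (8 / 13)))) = -0.07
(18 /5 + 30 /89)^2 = 3069504 /198025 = 15.50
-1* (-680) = 680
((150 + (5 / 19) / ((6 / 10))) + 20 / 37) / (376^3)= 318415 / 112108905984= 0.00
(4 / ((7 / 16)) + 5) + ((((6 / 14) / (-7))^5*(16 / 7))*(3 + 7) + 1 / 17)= 477382509850 / 33614554631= 14.20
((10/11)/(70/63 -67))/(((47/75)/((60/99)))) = -45000/3372391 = -0.01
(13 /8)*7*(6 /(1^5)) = 68.25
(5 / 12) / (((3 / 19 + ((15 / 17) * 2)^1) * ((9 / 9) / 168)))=22610 / 621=36.41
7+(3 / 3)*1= 8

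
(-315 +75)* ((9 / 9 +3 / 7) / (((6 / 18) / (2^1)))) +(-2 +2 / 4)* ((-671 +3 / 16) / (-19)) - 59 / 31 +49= -272184623 / 131936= -2063.00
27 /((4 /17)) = 459 /4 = 114.75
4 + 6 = 10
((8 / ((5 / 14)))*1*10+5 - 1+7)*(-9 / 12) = -705 / 4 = -176.25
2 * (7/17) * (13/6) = 91/51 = 1.78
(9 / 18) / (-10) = -1 / 20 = -0.05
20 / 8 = 5 / 2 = 2.50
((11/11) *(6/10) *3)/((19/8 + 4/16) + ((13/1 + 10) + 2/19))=1368/19555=0.07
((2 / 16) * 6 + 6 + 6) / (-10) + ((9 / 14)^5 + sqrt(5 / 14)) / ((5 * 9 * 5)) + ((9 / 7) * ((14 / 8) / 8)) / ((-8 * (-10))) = -273428949 / 215129600 + sqrt(70) / 3150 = -1.27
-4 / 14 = -2 / 7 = -0.29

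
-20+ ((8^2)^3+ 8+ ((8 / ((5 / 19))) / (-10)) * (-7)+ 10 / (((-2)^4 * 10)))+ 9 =104864937 / 400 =262162.34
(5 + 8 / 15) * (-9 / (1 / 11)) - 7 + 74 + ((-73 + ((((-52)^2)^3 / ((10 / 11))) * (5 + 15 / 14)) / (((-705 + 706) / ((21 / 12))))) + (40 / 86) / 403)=20020973495833059 / 86645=231068999894.20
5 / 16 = 0.31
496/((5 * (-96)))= -31/30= -1.03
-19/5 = -3.80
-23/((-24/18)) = 69/4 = 17.25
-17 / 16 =-1.06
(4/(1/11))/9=44/9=4.89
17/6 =2.83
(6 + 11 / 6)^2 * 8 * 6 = 8836 / 3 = 2945.33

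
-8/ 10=-4/ 5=-0.80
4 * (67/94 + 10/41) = 7374/1927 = 3.83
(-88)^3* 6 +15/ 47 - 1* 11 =-192175606/ 47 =-4088842.68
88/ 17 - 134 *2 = -4468/ 17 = -262.82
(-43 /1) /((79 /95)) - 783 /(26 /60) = -1908815 /1027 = -1858.63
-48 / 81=-16 / 27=-0.59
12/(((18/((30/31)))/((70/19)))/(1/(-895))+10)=-840/315593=-0.00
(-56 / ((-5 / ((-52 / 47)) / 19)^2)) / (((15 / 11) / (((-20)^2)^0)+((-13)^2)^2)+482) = -361361 / 10603200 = -0.03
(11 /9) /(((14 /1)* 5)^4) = 11 /216090000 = 0.00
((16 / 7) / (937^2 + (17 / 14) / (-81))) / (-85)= -2592 / 84627430465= -0.00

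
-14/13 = -1.08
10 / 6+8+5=44 / 3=14.67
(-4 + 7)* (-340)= -1020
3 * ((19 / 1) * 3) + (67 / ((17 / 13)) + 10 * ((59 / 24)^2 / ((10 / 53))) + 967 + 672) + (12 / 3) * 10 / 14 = 149727019 / 68544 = 2184.39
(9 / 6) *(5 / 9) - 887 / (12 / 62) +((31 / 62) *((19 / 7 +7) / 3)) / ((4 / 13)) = -192223 / 42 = -4576.74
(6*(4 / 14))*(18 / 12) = 18 / 7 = 2.57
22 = 22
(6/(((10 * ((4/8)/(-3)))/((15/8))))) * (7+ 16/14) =-54.96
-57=-57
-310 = -310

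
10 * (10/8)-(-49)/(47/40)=5095/94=54.20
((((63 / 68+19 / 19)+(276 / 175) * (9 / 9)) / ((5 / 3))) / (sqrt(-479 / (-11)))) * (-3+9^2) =4878081 * sqrt(5269) / 14250250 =24.85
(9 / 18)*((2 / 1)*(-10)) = -10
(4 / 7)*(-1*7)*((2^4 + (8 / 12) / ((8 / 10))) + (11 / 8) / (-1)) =-371 / 6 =-61.83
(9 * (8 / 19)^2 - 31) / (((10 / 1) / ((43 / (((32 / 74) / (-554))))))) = 935620961 / 5776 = 161984.24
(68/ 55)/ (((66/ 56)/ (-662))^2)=23363664128/ 59895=390077.04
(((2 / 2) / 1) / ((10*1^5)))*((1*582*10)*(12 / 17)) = 6984 / 17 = 410.82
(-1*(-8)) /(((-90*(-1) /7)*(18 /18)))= 28 /45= 0.62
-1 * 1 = -1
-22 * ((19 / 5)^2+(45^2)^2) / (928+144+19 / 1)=-2255351692 / 27275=-82689.34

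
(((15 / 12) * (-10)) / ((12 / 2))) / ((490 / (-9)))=15 / 392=0.04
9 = 9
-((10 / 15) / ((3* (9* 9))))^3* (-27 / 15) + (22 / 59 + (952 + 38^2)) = 30431018477002 / 12698782695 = 2396.37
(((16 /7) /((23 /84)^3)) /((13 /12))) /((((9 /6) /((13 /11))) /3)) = 32514048 /133837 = 242.94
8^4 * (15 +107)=499712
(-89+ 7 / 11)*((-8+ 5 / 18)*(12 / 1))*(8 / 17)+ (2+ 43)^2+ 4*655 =1589191 / 187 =8498.35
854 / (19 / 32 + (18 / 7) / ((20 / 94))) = 956480 / 14201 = 67.35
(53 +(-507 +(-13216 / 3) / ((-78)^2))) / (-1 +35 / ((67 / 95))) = -69509351 / 7433127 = -9.35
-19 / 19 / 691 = -1 / 691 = -0.00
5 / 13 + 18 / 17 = 319 / 221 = 1.44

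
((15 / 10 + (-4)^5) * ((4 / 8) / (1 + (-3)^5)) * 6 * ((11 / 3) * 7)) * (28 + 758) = 5625795 / 22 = 255717.95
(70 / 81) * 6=140 / 27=5.19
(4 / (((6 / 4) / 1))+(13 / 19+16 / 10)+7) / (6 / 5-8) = -1703 / 969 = -1.76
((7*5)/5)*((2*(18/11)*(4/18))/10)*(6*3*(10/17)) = 1008/187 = 5.39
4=4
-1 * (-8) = 8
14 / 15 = 0.93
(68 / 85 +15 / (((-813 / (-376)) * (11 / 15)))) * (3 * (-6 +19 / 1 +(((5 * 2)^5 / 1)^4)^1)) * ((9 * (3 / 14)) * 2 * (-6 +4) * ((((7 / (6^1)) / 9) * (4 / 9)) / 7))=-61169600000000000007952048 / 313005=-195426910113256976751.02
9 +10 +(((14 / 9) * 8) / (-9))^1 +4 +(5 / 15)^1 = 1778 / 81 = 21.95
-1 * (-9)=9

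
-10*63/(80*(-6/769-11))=48447/67720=0.72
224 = 224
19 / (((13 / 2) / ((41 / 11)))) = 1558 / 143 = 10.90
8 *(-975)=-7800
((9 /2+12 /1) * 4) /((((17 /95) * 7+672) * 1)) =6270 /63959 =0.10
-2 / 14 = -1 / 7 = -0.14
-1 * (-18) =18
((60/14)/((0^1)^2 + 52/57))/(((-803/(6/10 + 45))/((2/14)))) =-19494/511511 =-0.04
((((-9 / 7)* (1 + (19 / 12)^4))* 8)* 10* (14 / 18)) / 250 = -151057 / 64800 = -2.33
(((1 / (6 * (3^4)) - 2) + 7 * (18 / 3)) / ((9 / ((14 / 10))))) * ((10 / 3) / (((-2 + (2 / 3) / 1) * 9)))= -136087 / 78732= -1.73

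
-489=-489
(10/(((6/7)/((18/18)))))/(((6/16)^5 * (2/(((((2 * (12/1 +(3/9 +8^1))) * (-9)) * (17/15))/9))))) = -237862912/6561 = -36254.06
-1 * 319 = -319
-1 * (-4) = 4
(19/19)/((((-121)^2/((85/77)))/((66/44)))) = 255/2254714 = 0.00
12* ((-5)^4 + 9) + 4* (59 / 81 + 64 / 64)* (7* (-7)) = 588808 / 81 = 7269.23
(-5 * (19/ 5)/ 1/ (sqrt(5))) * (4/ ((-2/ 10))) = 76 * sqrt(5) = 169.94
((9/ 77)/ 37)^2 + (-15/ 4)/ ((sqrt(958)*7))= 81/ 8116801-15*sqrt(958)/ 26824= -0.02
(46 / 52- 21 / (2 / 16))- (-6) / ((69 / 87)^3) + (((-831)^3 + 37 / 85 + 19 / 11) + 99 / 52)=-339470193712527707 / 591559540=-573856342.02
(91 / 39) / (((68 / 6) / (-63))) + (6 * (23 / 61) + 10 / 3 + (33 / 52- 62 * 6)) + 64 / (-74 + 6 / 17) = -19221381463 / 50634636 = -379.61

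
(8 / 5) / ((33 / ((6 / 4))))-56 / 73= -2788 / 4015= -0.69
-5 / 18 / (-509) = 5 / 9162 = 0.00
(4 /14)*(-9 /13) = -18 /91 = -0.20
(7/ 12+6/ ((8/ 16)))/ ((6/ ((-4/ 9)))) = -151/ 162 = -0.93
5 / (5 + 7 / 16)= 80 / 87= 0.92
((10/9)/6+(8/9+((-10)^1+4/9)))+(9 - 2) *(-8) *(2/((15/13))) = -14249/135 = -105.55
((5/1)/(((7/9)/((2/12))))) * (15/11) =225/154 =1.46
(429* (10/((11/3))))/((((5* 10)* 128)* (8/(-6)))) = -0.14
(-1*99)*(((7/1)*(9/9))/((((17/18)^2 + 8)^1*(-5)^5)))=224532/9003125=0.02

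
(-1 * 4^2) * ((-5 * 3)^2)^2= -810000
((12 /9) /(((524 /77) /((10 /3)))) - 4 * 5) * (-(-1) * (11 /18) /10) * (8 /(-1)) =100364 /10611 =9.46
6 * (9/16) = 27/8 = 3.38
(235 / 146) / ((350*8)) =47 / 81760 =0.00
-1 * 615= -615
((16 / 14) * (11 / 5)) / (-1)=-88 / 35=-2.51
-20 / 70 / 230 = -1 / 805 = -0.00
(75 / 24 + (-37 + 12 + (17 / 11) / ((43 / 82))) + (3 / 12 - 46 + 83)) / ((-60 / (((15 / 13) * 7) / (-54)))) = 485317 / 10625472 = 0.05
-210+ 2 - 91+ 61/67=-19972/67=-298.09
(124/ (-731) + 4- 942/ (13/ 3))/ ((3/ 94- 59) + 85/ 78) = 286146246/ 77552521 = 3.69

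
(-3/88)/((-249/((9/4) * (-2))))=-0.00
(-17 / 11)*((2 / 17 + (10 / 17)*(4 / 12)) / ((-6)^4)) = -1 / 2673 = -0.00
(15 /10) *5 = 15 /2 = 7.50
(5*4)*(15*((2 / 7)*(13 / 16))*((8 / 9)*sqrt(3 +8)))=205.31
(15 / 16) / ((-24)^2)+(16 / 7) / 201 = 6243 / 480256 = 0.01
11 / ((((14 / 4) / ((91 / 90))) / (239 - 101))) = 6578 / 15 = 438.53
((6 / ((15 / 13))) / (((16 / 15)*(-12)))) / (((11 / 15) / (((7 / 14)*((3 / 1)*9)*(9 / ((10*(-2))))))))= 9477 / 2816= 3.37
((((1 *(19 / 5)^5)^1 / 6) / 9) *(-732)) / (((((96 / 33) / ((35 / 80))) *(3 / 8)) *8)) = -11630237003 / 21600000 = -538.44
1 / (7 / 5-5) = -5 / 18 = -0.28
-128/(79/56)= -7168/79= -90.73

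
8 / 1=8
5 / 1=5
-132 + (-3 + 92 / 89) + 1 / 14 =-166833 / 1246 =-133.89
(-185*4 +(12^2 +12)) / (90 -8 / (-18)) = -2628 / 407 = -6.46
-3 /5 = -0.60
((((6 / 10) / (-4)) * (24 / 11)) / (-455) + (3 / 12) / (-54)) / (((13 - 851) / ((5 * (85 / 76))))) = 359329 / 13770364608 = 0.00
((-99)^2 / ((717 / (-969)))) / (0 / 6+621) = -21.33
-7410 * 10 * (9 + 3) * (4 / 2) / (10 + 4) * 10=-8892000 / 7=-1270285.71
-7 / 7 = -1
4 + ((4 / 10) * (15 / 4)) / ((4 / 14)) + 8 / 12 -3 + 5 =143 / 12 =11.92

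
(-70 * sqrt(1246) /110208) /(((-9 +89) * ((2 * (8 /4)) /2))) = -sqrt(1246) /251904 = -0.00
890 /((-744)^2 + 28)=445 /276782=0.00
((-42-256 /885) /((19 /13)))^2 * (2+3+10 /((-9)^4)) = 1553588276588972 /371016972045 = 4187.38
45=45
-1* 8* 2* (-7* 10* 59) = 66080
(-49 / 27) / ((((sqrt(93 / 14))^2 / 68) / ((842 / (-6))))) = 19638808 / 7533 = 2607.04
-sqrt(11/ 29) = -sqrt(319)/ 29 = -0.62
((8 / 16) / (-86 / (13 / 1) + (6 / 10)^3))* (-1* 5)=8125 / 20798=0.39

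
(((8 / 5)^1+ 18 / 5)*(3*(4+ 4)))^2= 389376 / 25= 15575.04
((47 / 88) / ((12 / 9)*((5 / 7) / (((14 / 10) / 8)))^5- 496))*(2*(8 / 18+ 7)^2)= 59597475459767 / 1021296073431744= 0.06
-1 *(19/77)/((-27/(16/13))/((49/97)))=2128/374517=0.01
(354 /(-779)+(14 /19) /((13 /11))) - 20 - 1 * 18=-383114 /10127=-37.83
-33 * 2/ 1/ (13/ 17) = -1122/ 13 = -86.31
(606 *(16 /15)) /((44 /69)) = 55752 /55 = 1013.67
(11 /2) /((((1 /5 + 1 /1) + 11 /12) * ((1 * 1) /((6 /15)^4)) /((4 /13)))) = 4224 /206375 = 0.02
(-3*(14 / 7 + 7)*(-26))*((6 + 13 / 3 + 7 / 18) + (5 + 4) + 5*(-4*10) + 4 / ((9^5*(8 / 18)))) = -30752839 / 243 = -126554.89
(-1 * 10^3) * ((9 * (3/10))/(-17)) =2700/17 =158.82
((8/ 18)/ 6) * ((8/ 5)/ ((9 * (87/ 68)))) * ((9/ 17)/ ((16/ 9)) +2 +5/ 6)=2044/ 63423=0.03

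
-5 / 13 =-0.38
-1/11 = -0.09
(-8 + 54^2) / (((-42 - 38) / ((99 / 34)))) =-105.84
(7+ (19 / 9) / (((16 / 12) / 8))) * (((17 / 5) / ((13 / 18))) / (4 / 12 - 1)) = -9027 / 65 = -138.88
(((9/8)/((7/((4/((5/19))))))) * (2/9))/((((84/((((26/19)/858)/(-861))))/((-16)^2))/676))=-43264/20883555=-0.00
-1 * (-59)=59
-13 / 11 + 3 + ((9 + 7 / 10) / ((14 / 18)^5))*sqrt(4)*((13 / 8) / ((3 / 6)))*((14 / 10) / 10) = 867088679 / 26411000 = 32.83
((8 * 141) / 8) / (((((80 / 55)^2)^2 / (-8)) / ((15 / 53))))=-30965715 / 434176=-71.32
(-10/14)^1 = -5/7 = -0.71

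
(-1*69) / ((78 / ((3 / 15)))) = -23 / 130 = -0.18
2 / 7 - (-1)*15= 15.29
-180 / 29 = -6.21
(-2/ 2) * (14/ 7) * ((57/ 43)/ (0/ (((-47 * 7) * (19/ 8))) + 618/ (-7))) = 133/ 4429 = 0.03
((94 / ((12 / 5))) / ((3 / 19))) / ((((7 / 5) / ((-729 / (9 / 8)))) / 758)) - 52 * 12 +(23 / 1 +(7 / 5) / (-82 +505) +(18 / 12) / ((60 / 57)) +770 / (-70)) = -10307814148111 / 118440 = -87029839.14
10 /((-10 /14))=-14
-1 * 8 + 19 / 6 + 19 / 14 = -73 / 21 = -3.48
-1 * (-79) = 79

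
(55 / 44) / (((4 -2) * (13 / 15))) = 75 / 104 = 0.72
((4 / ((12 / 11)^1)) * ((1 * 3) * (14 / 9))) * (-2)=-308 / 9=-34.22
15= 15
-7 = -7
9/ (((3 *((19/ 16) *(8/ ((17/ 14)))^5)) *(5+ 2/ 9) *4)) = 0.00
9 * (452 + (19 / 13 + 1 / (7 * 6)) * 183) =1185615 / 182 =6514.37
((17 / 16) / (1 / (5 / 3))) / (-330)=-17 / 3168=-0.01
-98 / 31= -3.16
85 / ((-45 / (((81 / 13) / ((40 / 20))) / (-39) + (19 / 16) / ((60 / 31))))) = -1471877 / 1460160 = -1.01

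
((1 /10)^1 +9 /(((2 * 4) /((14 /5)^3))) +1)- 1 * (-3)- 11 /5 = 6649 /250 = 26.60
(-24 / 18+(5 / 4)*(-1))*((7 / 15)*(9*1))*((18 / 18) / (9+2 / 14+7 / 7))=-1.07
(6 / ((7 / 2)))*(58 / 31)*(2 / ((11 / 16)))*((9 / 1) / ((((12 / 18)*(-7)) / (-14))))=601344 / 2387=251.92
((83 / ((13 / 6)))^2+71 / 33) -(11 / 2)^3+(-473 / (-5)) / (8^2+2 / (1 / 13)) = 1304.31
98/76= 49/38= 1.29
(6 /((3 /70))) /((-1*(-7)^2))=-20 /7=-2.86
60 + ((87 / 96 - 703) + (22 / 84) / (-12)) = -1294505 / 2016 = -642.12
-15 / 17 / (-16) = 15 / 272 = 0.06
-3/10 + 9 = 87/10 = 8.70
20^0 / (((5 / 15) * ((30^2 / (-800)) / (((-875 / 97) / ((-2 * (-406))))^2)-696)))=-15625 / 51102814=-0.00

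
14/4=7/2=3.50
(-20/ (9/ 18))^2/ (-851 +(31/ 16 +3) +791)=-25600/ 881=-29.06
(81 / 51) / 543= 9 / 3077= 0.00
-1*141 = -141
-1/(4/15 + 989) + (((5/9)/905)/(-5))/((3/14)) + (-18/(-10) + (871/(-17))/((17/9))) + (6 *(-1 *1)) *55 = -37234197051011/104788788885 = -355.33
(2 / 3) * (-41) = -82 / 3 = -27.33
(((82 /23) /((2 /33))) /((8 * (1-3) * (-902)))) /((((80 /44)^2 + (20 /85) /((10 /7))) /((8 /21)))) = 10285 /22986936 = 0.00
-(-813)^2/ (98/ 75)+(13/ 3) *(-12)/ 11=-545304521/ 1078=-505848.35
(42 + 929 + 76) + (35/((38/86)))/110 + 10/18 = 3943613/3762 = 1048.28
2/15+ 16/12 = 22/15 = 1.47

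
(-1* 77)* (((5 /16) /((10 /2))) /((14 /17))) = -187 /32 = -5.84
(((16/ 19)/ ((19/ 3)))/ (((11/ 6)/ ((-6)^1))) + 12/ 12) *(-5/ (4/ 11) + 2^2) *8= -174954/ 3971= -44.06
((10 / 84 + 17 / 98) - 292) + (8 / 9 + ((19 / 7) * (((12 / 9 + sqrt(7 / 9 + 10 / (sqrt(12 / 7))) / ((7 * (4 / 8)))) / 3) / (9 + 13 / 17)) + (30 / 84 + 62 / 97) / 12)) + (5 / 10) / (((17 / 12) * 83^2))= -11647129980131 / 40077942408 + 323 * sqrt(7 + 15 * sqrt(21)) / 36603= -290.54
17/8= 2.12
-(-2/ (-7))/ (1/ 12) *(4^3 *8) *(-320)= 3932160/ 7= 561737.14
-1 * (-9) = 9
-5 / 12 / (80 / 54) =-9 / 32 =-0.28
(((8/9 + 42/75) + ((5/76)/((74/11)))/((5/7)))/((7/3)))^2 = 3425271861001/8717846760000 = 0.39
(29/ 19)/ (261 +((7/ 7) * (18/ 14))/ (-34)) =6902/ 1180071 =0.01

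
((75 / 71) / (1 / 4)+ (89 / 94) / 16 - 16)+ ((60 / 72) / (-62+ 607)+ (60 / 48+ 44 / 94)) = -10.00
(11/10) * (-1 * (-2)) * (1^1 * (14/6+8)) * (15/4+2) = 7843/60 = 130.72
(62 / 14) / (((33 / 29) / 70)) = 8990 / 33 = 272.42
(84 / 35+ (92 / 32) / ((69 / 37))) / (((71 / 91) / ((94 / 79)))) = 2023021 / 336540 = 6.01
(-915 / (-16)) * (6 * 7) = 19215 / 8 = 2401.88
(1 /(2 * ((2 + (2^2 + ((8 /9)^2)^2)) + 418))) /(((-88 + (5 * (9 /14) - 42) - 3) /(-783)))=35960841 /5062089320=0.01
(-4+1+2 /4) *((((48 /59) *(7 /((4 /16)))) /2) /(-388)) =420 /5723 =0.07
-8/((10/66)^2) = -8712/25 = -348.48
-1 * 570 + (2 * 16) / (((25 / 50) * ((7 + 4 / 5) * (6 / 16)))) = -64130 / 117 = -548.12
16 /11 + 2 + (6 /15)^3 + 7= 14463 /1375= 10.52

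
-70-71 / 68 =-4831 / 68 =-71.04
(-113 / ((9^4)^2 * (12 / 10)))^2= 319225 / 66708726798666276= 0.00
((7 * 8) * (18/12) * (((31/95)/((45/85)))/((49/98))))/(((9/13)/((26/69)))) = 9975056/176985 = 56.36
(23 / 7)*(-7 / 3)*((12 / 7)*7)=-92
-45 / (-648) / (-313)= -5 / 22536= -0.00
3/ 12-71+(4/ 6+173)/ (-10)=-5287/ 60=-88.12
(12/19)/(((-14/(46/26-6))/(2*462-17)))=299310/1729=173.11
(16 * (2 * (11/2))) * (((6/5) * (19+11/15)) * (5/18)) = 52096/45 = 1157.69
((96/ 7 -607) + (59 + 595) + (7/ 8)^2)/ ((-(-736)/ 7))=27543/ 47104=0.58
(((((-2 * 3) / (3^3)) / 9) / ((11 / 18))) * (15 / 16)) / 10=-1 / 264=-0.00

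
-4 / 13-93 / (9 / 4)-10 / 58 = -47291 / 1131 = -41.81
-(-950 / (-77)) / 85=-190 / 1309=-0.15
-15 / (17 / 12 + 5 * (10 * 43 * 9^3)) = -180 / 18808217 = -0.00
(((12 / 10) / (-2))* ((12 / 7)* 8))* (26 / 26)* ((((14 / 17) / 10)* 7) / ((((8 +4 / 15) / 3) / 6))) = -27216 / 2635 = -10.33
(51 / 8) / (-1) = -51 / 8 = -6.38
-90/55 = -18/11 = -1.64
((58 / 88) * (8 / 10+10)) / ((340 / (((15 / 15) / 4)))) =783 / 149600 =0.01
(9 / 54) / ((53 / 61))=61 / 318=0.19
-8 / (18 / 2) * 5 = -40 / 9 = -4.44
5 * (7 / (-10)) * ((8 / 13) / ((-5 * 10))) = 14 / 325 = 0.04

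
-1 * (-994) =994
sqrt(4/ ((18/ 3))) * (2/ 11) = 2 * sqrt(6)/ 33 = 0.15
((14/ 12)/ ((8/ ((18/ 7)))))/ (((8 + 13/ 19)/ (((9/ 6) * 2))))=57/ 440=0.13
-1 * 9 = -9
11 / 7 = 1.57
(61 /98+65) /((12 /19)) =122189 /1176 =103.90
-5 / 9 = -0.56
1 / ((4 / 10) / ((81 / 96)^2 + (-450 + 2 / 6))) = -6895945 / 6144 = -1122.39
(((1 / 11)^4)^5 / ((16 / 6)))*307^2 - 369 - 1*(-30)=-1824497986257102744670365 / 5381999959460480073608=-339.00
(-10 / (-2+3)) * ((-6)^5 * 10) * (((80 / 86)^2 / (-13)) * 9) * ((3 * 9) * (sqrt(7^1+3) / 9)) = -33592320000 * sqrt(10) / 24037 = -4419363.61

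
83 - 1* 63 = 20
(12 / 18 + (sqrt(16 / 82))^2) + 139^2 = 2376589 / 123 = 19321.86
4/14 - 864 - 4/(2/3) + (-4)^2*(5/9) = -54232/63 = -860.83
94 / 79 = 1.19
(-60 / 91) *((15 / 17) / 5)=-0.12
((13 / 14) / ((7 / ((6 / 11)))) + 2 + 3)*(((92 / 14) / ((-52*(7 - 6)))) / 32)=-31441 / 1569568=-0.02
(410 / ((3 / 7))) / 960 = 1.00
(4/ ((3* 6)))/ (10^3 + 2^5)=1/ 4644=0.00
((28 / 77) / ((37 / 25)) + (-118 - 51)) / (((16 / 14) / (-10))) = 2403905 / 1628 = 1476.60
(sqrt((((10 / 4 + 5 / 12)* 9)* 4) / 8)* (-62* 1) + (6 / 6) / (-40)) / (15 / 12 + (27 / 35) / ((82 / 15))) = -17794* sqrt(210) / 1597 - 287 / 15970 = -161.48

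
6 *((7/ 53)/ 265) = 42/ 14045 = 0.00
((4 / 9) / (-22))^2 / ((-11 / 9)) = -4 / 11979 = -0.00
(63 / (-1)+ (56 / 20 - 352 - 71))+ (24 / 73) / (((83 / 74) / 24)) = -14425424 / 30295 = -476.17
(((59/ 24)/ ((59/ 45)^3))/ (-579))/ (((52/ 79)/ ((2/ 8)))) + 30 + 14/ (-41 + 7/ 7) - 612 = -3255137002991/ 5589650560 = -582.35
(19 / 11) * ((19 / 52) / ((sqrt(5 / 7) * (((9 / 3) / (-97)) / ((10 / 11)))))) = -35017 * sqrt(35) / 9438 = -21.95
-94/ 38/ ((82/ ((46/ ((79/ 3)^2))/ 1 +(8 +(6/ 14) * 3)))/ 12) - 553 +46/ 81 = -1532170041277/ 2756606013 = -555.82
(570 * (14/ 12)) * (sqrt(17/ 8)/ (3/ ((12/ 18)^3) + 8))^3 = 36176 * sqrt(34)/ 609725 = 0.35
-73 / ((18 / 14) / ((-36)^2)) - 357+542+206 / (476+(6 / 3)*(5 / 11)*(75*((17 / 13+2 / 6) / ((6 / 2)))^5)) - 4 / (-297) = -420008072085386705839 / 5722293333103974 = -73398.56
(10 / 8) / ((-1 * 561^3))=-0.00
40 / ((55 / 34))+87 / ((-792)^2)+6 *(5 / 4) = 6738365 / 209088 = 32.23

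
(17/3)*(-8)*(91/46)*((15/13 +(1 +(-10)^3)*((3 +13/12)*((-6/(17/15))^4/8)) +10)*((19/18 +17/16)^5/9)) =16070110544547142891390625/94454103239294976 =170136711.84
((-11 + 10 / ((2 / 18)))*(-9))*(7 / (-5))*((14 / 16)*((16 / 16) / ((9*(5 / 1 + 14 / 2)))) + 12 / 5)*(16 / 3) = 5752859 / 450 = 12784.13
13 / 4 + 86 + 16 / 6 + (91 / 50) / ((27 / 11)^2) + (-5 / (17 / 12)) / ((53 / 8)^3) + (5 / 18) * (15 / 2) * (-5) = 3772628094287 / 46125816525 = 81.79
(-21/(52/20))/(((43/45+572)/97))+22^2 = 482.63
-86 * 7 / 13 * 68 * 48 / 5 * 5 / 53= -1964928 / 689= -2851.85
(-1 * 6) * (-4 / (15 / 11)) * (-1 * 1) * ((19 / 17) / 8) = -209 / 85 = -2.46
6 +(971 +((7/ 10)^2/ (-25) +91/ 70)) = 2445701/ 2500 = 978.28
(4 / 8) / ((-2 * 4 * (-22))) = 1 / 352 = 0.00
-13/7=-1.86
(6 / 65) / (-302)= -3 / 9815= -0.00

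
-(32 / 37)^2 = -1024 / 1369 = -0.75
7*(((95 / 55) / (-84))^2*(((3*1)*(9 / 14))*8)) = 0.05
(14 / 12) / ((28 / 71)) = 71 / 24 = 2.96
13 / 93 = 0.14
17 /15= 1.13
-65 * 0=0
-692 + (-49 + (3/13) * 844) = -7101/13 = -546.23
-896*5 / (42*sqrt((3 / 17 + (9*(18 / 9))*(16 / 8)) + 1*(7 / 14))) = -320*sqrt(42398) / 3741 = -17.61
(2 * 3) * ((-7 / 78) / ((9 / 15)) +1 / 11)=-151 / 429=-0.35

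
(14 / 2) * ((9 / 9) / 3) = 7 / 3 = 2.33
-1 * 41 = -41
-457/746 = -0.61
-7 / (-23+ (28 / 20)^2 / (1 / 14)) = -175 / 111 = -1.58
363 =363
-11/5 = -2.20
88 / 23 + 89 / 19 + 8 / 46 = 165 / 19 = 8.68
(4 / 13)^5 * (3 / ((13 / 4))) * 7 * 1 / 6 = 14336 / 4826809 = 0.00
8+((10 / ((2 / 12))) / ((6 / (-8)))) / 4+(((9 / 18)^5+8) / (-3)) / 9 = -10625 / 864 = -12.30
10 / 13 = 0.77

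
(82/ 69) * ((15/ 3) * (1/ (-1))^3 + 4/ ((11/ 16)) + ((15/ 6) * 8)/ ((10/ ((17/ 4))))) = 8405/ 759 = 11.07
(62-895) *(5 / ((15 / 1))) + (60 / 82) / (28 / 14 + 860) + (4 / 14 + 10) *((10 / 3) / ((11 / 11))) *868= 1562946982 / 53013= 29482.33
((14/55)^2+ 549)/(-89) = -1660921/269225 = -6.17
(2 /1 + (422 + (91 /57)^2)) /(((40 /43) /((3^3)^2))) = 4826939931 /14440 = 334275.62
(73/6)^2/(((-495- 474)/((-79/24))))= 0.50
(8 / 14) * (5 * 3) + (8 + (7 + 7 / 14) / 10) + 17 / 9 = 19.21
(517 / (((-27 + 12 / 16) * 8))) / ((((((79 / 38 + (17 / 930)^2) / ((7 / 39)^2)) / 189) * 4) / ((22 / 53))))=-228964847265 / 306052100237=-0.75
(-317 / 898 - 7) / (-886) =6603 / 795628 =0.01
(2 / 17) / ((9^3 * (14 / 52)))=52 / 86751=0.00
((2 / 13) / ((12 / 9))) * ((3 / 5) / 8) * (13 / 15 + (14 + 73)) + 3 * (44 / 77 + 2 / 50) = 47223 / 18200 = 2.59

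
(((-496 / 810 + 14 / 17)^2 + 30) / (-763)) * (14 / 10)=-1424210866 / 25834757625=-0.06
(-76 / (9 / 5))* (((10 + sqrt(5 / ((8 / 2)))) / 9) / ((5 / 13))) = -9880 / 81 - 494* sqrt(5) / 81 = -135.61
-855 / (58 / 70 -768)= 1.11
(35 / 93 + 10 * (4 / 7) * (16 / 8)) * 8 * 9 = 184440 / 217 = 849.95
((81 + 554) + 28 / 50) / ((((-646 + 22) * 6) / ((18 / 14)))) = -15889 / 72800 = -0.22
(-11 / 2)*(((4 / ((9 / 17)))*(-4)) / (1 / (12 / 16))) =124.67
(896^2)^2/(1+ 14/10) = 805641912320/3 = 268547304106.67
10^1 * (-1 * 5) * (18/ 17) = -900/ 17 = -52.94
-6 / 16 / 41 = -3 / 328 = -0.01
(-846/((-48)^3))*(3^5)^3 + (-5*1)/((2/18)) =224707383/2048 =109720.40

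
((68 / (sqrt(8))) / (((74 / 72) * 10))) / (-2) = -153 * sqrt(2) / 185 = -1.17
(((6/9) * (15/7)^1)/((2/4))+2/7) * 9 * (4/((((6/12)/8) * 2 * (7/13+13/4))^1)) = 329472/1379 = 238.92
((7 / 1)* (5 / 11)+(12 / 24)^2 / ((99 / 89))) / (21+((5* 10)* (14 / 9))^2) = 639 / 1138676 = 0.00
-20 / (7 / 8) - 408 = -3016 / 7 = -430.86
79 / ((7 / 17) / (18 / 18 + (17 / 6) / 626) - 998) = -0.08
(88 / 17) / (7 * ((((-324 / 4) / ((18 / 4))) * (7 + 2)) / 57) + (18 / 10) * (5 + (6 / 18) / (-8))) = -66880 / 141729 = -0.47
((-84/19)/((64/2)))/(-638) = 21/96976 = 0.00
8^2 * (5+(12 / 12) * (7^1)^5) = 1075968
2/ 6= 0.33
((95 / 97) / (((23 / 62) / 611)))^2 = 12951289464100 / 4977361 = 2602039.41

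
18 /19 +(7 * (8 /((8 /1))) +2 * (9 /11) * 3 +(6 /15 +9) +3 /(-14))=322477 /14630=22.04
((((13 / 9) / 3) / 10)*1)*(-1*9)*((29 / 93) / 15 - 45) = 407849 / 20925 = 19.49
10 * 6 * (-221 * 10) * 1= -132600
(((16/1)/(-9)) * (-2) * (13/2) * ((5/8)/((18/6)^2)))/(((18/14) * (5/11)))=2002/729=2.75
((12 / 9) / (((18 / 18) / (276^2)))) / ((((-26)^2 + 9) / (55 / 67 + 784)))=5340750144 / 45895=116368.89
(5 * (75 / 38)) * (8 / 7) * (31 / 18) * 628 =4867000 / 399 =12197.99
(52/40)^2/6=0.28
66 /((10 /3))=99 /5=19.80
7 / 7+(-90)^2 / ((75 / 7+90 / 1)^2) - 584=-582.20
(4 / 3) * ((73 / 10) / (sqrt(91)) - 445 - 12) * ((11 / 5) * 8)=-160864 / 15 + 12848 * sqrt(91) / 6825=-10706.31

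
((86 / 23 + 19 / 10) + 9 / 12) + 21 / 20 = 1711 / 230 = 7.44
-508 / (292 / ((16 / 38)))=-1016 / 1387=-0.73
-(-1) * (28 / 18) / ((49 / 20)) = 40 / 63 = 0.63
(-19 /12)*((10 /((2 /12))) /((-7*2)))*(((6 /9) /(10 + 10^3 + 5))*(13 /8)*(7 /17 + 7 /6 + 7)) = 30875 /496944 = 0.06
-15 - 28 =-43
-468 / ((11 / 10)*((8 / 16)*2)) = -4680 / 11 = -425.45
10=10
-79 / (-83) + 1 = 162 / 83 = 1.95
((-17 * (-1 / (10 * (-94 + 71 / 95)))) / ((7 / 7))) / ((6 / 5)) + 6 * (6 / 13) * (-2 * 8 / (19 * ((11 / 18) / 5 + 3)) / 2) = -2867595665 / 7378519356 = -0.39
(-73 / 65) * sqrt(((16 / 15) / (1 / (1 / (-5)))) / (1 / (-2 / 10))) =-292 * sqrt(15) / 4875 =-0.23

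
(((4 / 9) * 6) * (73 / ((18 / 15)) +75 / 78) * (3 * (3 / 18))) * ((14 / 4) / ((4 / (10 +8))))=16870 / 13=1297.69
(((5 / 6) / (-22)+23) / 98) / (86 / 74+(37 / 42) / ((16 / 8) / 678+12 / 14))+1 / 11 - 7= -2075444771 / 305126052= -6.80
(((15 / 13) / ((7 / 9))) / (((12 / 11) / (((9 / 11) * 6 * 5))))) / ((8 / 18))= 54675 / 728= 75.10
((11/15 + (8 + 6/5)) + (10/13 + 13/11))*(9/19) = 5.63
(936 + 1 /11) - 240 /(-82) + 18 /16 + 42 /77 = 3394003 /3608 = 940.69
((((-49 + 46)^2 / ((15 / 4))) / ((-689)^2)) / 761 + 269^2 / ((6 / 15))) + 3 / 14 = 2287368984706279 / 12644193835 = 180902.71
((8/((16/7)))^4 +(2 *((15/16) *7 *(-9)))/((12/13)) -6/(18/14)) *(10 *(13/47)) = 108745/2256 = 48.20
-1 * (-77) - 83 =-6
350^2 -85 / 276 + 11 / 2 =122505.19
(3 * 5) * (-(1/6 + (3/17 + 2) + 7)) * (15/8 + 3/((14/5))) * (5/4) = -516.17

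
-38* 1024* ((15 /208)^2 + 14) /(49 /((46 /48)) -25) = -2118299816 /101569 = -20855.77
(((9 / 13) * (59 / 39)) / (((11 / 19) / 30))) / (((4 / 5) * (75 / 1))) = 0.90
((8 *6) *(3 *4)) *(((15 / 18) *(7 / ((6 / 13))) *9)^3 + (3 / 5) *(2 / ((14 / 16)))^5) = 71243943297453 / 84035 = 847788936.72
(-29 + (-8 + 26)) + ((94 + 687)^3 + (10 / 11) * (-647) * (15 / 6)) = 5240158655 / 11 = 476378059.55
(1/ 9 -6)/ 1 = -53/ 9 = -5.89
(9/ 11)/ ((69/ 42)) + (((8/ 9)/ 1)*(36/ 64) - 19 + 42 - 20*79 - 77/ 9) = -7124995/ 4554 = -1564.56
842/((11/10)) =8420/11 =765.45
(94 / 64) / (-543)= -47 / 17376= -0.00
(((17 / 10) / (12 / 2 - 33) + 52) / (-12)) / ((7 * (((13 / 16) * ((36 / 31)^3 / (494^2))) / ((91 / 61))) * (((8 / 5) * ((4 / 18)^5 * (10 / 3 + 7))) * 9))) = -2193699.75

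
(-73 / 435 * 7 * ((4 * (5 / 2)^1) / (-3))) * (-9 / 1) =-1022 / 29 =-35.24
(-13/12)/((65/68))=-17/15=-1.13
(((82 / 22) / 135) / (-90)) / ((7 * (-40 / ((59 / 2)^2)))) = 142721 / 149688000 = 0.00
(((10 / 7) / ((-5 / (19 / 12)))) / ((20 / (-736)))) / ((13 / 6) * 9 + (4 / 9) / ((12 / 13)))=31464 / 37765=0.83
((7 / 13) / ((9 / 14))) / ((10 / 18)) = 1.51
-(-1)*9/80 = 9/80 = 0.11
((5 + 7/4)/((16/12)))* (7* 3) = 1701/16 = 106.31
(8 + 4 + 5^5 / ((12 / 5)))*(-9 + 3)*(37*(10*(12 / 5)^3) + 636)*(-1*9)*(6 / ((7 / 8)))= 2798299338.79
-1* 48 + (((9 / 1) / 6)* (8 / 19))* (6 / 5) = -4488 / 95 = -47.24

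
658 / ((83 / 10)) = 6580 / 83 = 79.28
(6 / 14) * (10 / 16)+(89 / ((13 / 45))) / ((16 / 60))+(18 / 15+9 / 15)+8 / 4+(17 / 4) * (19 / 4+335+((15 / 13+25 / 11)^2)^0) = 18982919 / 7280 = 2607.54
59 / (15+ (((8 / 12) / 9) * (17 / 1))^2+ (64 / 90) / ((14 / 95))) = 301077 / 109261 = 2.76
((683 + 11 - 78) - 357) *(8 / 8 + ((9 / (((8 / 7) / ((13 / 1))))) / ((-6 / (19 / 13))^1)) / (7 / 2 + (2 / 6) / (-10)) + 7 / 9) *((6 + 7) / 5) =-10503227 / 2880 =-3646.95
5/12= 0.42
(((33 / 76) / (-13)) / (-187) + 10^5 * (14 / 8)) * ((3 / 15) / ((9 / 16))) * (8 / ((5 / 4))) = 376230400384 / 944775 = 398222.22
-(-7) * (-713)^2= 3558583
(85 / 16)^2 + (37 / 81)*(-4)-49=-468727 / 20736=-22.60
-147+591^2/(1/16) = 5588349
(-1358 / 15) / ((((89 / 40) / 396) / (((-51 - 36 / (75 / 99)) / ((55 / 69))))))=22155650496 / 11125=1991519.15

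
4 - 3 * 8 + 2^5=12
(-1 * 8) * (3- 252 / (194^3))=-21903900 / 912673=-24.00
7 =7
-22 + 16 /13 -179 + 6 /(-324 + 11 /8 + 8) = -2179091 /10907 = -199.79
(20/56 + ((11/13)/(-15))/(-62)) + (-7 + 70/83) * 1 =-20365432/3512145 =-5.80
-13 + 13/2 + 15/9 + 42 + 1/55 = 12271/330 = 37.18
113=113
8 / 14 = 4 / 7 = 0.57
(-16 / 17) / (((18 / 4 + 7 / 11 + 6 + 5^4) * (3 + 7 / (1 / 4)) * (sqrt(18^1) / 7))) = -1232 * sqrt(2) / 22126095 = -0.00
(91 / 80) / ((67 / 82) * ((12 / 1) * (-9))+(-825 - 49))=-533 / 450880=-0.00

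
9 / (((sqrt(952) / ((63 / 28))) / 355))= 28755*sqrt(238) / 1904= 232.99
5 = 5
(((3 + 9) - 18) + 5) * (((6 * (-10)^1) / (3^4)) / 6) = 10 / 81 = 0.12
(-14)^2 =196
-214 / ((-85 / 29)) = 73.01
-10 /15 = -2 /3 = -0.67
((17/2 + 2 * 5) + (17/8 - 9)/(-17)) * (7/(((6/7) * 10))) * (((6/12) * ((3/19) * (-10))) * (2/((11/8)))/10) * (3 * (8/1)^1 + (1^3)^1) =-629895/14212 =-44.32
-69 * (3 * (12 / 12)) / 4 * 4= -207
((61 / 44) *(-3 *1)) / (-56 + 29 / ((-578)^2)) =5094781 / 68598475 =0.07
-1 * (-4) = 4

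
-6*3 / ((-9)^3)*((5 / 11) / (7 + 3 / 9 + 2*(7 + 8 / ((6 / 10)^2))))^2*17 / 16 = 425 / 339249152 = 0.00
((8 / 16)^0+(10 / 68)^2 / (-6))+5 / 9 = 32293 / 20808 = 1.55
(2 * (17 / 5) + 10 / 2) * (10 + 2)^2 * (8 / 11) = 67968 / 55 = 1235.78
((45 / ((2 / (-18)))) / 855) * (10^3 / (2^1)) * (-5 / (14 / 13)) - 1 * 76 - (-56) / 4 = 138004 / 133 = 1037.62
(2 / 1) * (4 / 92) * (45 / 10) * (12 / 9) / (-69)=-4 / 529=-0.01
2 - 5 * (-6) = 32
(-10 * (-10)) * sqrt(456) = 2135.42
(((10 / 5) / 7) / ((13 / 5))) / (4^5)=5 / 46592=0.00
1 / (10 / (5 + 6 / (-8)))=17 / 40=0.42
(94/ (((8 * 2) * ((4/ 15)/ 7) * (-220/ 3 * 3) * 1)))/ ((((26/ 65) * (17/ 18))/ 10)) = -222075/ 11968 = -18.56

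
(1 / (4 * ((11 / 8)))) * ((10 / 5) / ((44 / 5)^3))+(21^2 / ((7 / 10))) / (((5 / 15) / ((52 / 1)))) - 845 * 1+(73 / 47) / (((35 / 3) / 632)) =37579109487273 / 385351120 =97519.14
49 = 49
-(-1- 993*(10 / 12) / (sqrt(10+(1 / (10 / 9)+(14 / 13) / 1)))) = 1+1655*sqrt(22490) / 1038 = 240.11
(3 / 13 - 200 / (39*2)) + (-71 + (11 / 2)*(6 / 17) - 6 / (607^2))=-1341523115 / 18790899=-71.39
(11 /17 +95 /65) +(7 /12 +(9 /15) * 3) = 4.49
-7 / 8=-0.88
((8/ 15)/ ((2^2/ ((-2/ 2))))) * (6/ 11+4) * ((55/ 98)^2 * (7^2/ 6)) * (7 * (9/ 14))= -1375/ 196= -7.02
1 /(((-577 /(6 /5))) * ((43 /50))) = -60 /24811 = -0.00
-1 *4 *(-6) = 24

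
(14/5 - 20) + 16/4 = -66/5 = -13.20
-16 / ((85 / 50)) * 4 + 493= 7741 / 17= 455.35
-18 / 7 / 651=-0.00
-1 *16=-16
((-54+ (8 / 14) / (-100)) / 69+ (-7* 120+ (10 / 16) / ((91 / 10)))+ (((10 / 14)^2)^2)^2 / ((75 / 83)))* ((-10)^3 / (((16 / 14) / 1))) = 724494442913435 / 984957428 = 735559.14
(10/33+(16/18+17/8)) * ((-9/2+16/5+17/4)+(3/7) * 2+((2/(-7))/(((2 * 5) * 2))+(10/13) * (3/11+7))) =493699991/15855840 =31.14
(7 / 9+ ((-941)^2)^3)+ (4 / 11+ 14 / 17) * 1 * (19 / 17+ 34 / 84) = 139049303536402706598299 / 200277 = 694284933049739643.59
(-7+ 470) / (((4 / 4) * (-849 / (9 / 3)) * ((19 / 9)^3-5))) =-337527 / 909562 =-0.37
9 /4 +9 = 45 /4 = 11.25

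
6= 6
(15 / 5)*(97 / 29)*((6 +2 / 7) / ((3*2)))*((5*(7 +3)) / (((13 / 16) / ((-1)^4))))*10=17072000 / 2639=6469.12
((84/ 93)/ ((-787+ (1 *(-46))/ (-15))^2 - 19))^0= 1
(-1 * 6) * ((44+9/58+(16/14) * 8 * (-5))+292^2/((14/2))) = -14834037/203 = -73074.07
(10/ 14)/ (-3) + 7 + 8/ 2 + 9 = 19.76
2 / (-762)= -1 / 381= -0.00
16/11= 1.45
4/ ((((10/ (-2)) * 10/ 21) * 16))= -21/ 200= -0.10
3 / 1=3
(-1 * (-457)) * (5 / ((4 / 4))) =2285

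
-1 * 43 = -43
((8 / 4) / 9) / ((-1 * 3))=-2 / 27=-0.07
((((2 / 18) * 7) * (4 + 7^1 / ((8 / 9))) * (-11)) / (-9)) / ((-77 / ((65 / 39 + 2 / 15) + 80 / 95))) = -251 / 648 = -0.39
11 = 11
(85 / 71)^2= 7225 / 5041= 1.43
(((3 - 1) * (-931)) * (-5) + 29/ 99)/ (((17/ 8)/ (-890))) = -6562639280/ 1683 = -3899369.74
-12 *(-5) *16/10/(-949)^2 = 96/900601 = 0.00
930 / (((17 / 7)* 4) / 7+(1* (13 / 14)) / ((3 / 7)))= 54684 / 209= 261.65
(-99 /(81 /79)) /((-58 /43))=37367 /522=71.58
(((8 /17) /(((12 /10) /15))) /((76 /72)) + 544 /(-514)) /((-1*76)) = -93686 /1577209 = -0.06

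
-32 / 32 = -1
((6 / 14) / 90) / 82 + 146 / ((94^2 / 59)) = 37085479 / 38038980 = 0.97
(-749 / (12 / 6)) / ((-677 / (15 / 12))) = 3745 / 5416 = 0.69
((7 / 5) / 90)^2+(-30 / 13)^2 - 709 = -24081494219 / 34222500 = -703.67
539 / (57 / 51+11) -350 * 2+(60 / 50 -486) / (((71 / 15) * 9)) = -9754075 / 14626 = -666.90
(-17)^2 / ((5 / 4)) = 1156 / 5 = 231.20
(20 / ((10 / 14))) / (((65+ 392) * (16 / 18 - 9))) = -252 / 33361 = -0.01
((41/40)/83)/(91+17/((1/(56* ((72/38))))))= 779/119523320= 0.00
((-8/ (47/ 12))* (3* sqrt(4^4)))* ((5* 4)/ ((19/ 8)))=-737280/ 893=-825.62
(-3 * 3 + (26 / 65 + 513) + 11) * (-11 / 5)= -28347 / 25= -1133.88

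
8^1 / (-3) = -8 / 3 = -2.67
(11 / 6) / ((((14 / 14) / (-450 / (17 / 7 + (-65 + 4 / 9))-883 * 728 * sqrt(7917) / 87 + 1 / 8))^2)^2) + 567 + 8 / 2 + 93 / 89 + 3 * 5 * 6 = 83168153414575525589876265543410673464464744435 / 242830376304491604566016-939779392721441596878450415728209 * sqrt(7917) / 5446057410961632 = 342479496351522003338092.60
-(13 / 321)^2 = -169 / 103041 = -0.00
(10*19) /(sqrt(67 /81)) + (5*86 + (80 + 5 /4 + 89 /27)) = 1710*sqrt(67) /67 + 55571 /108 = 723.46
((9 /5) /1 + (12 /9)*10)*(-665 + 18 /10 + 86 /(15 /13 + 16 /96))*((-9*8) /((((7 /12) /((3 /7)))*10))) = 30204496512 /630875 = 47877.15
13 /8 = 1.62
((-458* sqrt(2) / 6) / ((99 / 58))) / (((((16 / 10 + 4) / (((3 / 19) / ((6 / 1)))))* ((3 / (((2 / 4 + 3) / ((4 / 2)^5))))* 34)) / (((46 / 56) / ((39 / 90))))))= -3818575* sqrt(2) / 8939234304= -0.00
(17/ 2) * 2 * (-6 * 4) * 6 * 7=-17136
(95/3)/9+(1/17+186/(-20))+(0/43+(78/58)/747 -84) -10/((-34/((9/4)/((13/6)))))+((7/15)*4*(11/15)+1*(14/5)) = -30608982422/359064225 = -85.25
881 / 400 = 2.20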